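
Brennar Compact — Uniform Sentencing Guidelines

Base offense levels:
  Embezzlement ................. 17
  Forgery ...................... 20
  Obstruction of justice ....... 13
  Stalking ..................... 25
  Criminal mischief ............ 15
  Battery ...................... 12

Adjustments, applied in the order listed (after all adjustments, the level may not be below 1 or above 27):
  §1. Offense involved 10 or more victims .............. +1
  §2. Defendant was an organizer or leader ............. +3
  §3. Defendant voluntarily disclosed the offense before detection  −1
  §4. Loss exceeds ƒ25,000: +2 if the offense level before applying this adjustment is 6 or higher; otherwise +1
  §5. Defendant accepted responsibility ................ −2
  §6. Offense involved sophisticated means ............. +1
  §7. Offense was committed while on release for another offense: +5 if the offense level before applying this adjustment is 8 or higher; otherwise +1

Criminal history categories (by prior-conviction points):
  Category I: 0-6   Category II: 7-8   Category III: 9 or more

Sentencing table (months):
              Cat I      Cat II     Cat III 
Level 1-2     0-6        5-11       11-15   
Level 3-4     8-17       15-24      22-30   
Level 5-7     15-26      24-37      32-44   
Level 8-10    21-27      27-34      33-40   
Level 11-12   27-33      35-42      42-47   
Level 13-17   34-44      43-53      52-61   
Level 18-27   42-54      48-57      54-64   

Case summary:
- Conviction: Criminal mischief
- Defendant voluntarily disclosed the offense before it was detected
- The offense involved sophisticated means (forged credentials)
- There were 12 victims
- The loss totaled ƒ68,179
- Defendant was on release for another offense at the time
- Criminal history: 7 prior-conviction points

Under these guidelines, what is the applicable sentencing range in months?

Base offense level for criminal mischief: 15.
§1 applies: 15 + 1 = 16.
§3 applies: 16 − 1 = 15.
§4 applies (level before this adjustment is 15 ≥ 6, so +2): 15 + 2 = 17.
§6 applies: 17 + 1 = 18.
§7 applies (level before this adjustment is 18 ≥ 8, so +5): 18 + 5 = 23.
Final offense level: 23.
Criminal history: 7 prior points → Category II (7-8).
Level 23 falls in the 18-27 band.
Grid: Level 18-27 × Category II = 48-57 months.

48-57 months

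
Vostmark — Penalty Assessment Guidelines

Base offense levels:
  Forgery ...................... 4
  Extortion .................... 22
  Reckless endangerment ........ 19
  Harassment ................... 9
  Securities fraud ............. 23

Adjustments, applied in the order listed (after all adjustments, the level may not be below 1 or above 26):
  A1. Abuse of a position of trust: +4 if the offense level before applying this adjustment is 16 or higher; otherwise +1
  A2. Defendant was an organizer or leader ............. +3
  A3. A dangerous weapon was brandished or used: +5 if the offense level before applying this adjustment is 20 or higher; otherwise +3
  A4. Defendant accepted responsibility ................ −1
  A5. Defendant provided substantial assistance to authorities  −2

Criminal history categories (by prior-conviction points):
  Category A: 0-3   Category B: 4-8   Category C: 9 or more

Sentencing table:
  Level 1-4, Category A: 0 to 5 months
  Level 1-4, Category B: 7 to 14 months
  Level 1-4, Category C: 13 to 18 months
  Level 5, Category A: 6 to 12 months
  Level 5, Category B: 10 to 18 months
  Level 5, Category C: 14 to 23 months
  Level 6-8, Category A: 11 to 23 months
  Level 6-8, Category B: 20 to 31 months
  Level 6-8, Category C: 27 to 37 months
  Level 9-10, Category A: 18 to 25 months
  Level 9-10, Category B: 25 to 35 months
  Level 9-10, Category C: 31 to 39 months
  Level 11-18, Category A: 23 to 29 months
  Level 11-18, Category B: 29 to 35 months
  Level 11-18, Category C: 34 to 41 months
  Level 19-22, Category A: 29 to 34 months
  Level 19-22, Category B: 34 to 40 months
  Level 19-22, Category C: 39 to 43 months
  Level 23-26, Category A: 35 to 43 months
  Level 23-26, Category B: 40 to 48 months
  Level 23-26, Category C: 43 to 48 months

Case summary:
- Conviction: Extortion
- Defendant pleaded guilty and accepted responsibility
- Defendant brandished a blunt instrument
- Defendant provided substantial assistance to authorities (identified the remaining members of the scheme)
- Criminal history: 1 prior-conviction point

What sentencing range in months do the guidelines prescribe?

35-43 months

Base offense level for extortion: 22.
A1 does not apply.
A3 applies (level before this adjustment is 22 ≥ 20, so +5): 22 + 5 = 27.
A4 applies: 27 − 1 = 26.
A5 applies: 26 − 2 = 24.
Final offense level: 24.
Criminal history: 1 prior point → Category A (0-3).
Level 24 falls in the 23-26 band.
Grid: Level 23-26 × Category A = 35-43 months.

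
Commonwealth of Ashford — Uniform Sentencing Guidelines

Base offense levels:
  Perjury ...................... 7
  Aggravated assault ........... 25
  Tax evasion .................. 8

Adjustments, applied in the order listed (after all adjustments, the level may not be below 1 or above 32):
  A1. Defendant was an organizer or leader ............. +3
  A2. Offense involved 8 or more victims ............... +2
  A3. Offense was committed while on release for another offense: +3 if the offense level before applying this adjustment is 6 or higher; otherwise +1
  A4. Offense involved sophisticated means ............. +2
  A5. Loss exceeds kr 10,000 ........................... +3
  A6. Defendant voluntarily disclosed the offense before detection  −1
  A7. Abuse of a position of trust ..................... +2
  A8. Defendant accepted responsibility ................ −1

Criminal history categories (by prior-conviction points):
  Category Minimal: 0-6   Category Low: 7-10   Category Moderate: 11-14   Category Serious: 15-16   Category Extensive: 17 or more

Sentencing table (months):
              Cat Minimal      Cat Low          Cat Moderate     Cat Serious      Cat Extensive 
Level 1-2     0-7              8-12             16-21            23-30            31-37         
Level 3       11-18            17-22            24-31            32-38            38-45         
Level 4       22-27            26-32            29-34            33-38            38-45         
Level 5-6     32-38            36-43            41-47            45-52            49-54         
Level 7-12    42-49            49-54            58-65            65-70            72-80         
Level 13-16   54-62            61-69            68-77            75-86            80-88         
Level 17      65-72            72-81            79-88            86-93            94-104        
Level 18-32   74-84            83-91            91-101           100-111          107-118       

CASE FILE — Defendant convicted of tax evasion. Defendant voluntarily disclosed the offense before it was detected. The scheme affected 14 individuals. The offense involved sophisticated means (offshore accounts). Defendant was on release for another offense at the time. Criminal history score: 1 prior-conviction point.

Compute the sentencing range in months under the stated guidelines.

Base offense level for tax evasion: 8.
A1 does not apply.
A2 applies: 8 + 2 = 10.
A3 applies (level before this adjustment is 10 ≥ 6, so +3): 10 + 3 = 13.
A4 applies: 13 + 2 = 15.
A5 does not apply.
A6 applies: 15 − 1 = 14.
A8 does not apply.
Final offense level: 14.
Criminal history: 1 prior point → Category Minimal (0-6).
Level 14 falls in the 13-16 band.
Grid: Level 13-16 × Category Minimal = 54-62 months.

54-62 months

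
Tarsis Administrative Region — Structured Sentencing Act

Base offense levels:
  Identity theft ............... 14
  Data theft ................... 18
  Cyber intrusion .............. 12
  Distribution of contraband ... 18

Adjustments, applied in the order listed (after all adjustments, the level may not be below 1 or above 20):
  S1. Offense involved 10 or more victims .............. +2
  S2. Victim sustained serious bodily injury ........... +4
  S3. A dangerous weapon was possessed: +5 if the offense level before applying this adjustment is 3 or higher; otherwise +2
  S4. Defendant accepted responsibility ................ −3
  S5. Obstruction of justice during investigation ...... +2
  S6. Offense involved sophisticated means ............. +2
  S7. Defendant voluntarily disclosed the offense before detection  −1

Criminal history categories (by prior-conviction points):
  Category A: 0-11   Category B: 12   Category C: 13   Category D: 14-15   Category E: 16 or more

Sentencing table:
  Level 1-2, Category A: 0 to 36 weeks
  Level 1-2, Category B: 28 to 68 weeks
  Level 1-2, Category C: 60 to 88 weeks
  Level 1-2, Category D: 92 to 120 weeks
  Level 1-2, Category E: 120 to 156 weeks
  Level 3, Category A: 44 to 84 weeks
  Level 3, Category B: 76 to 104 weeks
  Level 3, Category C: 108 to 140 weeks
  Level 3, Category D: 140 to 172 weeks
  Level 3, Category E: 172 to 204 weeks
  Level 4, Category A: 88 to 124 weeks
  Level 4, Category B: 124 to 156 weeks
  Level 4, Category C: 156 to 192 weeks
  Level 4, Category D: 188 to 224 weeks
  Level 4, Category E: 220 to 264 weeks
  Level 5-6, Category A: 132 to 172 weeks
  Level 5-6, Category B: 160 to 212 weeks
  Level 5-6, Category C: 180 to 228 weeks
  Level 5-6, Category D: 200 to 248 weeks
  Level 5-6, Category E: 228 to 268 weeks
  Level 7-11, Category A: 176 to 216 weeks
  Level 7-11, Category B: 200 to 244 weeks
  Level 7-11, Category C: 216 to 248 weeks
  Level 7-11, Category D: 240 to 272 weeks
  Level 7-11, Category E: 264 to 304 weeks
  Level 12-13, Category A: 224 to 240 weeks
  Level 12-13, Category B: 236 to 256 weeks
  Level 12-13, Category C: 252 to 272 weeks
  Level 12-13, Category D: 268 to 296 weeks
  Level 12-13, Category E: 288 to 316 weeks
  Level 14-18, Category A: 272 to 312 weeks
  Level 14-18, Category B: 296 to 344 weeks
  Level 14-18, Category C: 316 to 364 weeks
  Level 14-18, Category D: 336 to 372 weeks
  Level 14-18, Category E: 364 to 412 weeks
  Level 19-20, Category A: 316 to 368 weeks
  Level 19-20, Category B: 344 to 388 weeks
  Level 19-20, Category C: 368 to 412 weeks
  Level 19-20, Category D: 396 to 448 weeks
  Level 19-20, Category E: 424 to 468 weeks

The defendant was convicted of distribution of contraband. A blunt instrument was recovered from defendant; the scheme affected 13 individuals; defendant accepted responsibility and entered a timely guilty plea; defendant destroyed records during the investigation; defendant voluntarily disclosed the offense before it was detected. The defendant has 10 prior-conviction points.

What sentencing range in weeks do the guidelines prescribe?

Base offense level for distribution of contraband: 18.
S1 applies: 18 + 2 = 20.
S3 applies (level before this adjustment is 20 ≥ 3, so +5): 20 + 5 = 25.
S4 applies: 25 − 3 = 22.
S5 applies: 22 + 2 = 24.
S6 does not apply.
S7 applies: 24 − 1 = 23.
Level 23 exceeds the maximum of 20; capped at 20.
Final offense level: 20.
Criminal history: 10 prior points → Category A (0-11).
Level 20 falls in the 19-20 band.
Grid: Level 19-20 × Category A = 316-368 weeks.

316-368 weeks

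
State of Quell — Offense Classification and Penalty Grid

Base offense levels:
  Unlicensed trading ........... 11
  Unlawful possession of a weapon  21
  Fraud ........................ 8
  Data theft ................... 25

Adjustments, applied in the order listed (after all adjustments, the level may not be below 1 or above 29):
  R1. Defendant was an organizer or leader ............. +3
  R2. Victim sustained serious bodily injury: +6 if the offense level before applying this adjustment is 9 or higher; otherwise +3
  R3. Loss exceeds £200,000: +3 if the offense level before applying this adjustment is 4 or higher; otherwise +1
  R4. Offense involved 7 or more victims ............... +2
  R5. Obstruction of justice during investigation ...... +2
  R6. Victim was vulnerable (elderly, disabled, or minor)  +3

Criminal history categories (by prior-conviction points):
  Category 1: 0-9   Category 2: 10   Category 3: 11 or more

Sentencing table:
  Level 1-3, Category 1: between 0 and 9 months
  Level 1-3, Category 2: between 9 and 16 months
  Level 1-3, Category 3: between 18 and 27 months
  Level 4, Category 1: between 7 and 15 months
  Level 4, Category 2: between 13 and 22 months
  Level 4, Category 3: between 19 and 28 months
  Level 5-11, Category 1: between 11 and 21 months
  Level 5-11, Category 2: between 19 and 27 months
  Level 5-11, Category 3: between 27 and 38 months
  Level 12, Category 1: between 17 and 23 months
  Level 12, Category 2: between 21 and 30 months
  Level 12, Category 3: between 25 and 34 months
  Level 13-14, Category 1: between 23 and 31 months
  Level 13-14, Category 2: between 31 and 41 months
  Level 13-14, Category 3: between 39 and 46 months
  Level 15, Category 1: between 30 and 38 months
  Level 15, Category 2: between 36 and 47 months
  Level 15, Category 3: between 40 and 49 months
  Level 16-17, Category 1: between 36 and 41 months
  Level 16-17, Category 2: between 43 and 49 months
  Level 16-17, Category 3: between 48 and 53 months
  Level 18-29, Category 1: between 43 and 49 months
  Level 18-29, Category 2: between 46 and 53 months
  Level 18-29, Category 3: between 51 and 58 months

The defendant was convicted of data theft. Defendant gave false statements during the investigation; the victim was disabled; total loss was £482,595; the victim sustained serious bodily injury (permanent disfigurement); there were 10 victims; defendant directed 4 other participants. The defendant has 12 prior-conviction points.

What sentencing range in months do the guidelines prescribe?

51-58 months

Base offense level for data theft: 25.
R1 applies: 25 + 3 = 28.
R2 applies (level before this adjustment is 28 ≥ 9, so +6): 28 + 6 = 34.
R3 applies (level before this adjustment is 34 ≥ 4, so +3): 34 + 3 = 37.
R4 applies: 37 + 2 = 39.
R5 applies: 39 + 2 = 41.
R6 applies: 41 + 3 = 44.
Level 44 exceeds the maximum of 29; capped at 29.
Final offense level: 29.
Criminal history: 12 prior points → Category 3 (11+).
Level 29 falls in the 18-29 band.
Grid: Level 18-29 × Category 3 = 51-58 months.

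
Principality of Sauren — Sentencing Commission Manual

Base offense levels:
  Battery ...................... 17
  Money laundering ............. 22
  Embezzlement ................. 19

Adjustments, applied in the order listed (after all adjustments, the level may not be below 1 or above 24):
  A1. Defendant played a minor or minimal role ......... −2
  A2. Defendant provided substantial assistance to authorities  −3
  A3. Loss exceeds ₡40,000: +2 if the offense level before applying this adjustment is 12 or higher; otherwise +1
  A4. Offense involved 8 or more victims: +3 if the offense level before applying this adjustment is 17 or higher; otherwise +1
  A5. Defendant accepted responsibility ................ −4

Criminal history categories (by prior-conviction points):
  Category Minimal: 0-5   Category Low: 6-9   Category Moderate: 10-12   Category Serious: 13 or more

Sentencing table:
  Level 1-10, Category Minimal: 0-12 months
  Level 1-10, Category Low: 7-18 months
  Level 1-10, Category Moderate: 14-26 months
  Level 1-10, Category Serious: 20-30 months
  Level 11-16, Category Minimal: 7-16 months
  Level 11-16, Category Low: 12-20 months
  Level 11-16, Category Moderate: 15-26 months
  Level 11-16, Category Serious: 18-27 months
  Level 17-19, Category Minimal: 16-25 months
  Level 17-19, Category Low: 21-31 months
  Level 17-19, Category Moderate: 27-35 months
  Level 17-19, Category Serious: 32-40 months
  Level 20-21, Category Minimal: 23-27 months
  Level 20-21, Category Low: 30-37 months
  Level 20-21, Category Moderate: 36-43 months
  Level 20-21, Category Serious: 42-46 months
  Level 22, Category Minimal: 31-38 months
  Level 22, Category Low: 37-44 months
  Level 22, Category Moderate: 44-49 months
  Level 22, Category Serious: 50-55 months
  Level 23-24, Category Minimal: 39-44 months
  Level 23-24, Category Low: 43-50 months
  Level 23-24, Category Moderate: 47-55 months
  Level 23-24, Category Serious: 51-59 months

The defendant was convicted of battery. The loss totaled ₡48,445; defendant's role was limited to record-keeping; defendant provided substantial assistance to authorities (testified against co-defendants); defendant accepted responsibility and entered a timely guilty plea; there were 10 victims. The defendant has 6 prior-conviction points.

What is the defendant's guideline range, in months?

Base offense level for battery: 17.
A1 applies: 17 − 2 = 15.
A2 applies: 15 − 3 = 12.
A3 applies (level before this adjustment is 12 ≥ 12, so +2): 12 + 2 = 14.
A4 applies (level before this adjustment is 14 < 17, so +1): 14 + 1 = 15.
A5 applies: 15 − 4 = 11.
Final offense level: 11.
Criminal history: 6 prior points → Category Low (6-9).
Level 11 falls in the 11-16 band.
Grid: Level 11-16 × Category Low = 12-20 months.

12-20 months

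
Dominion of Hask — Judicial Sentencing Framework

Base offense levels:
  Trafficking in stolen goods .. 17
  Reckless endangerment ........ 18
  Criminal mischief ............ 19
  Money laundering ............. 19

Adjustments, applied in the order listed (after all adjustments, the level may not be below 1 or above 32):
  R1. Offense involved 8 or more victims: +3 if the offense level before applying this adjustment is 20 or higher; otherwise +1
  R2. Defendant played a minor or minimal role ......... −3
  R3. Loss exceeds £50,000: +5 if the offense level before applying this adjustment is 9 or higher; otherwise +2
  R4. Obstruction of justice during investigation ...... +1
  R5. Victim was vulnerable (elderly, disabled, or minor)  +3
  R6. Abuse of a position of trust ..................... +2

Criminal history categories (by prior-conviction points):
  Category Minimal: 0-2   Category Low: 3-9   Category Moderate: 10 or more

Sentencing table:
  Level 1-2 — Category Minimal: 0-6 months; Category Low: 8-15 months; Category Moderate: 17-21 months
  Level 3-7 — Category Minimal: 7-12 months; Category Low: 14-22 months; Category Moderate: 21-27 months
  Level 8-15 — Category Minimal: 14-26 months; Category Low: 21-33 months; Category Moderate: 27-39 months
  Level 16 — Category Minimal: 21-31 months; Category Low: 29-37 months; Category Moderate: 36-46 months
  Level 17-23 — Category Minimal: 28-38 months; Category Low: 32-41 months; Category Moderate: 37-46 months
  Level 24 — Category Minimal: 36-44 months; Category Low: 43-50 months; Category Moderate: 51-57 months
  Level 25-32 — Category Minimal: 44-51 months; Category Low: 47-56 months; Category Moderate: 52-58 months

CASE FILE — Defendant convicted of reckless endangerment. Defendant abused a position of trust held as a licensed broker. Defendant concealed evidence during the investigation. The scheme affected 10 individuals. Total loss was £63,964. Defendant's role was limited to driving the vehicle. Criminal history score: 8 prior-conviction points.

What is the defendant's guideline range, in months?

43-50 months

Base offense level for reckless endangerment: 18.
R1 applies (level before this adjustment is 18 < 20, so +1): 18 + 1 = 19.
R2 applies: 19 − 3 = 16.
R3 applies (level before this adjustment is 16 ≥ 9, so +5): 16 + 5 = 21.
R4 applies: 21 + 1 = 22.
R6 applies: 22 + 2 = 24.
Final offense level: 24.
Criminal history: 8 prior points → Category Low (3-9).
Level 24 falls in the 24 band.
Grid: Level 24 × Category Low = 43-50 months.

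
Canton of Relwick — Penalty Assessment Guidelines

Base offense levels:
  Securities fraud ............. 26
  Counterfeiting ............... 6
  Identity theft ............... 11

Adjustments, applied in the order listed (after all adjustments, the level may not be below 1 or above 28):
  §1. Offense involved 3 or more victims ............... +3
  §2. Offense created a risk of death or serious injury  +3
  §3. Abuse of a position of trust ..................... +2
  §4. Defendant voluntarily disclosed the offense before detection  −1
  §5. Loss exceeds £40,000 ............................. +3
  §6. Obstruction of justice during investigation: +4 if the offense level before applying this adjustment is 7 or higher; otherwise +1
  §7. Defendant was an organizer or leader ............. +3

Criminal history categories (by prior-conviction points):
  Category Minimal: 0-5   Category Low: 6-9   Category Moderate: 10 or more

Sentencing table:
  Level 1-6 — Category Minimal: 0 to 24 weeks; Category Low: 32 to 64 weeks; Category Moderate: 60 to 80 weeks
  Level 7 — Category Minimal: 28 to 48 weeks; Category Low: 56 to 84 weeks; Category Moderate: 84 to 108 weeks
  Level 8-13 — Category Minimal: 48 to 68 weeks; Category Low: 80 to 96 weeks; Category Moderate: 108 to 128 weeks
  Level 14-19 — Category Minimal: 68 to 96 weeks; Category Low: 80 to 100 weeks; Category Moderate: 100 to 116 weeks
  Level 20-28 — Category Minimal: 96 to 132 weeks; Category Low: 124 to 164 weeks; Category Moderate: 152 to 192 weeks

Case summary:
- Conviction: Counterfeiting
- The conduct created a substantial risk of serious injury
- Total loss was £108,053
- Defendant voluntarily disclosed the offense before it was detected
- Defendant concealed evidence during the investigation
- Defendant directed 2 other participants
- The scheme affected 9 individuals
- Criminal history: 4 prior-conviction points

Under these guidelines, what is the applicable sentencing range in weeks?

Base offense level for counterfeiting: 6.
§1 applies: 6 + 3 = 9.
§2 applies: 9 + 3 = 12.
§4 applies: 12 − 1 = 11.
§5 applies: 11 + 3 = 14.
§6 applies (level before this adjustment is 14 ≥ 7, so +4): 14 + 4 = 18.
§7 applies: 18 + 3 = 21.
Final offense level: 21.
Criminal history: 4 prior points → Category Minimal (0-5).
Level 21 falls in the 20-28 band.
Grid: Level 20-28 × Category Minimal = 96-132 weeks.

96-132 weeks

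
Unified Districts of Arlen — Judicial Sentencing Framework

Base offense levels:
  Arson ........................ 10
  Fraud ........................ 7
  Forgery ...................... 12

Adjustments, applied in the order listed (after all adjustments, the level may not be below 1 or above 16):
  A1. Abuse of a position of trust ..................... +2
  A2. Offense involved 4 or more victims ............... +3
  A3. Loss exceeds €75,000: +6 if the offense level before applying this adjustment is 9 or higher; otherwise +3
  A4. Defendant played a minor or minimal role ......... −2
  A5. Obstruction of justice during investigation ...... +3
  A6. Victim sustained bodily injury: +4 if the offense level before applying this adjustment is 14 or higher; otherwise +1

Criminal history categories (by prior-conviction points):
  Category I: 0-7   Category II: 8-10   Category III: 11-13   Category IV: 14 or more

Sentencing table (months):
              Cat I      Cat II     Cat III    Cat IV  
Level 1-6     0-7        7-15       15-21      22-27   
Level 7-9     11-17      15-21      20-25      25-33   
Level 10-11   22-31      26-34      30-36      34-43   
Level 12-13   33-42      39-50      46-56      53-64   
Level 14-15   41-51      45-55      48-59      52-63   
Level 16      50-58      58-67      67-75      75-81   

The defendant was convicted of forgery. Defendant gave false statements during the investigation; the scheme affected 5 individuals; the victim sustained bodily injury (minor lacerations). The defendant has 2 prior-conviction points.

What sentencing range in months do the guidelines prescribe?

Base offense level for forgery: 12.
A1 does not apply.
A2 applies: 12 + 3 = 15.
A5 applies: 15 + 3 = 18.
A6 applies (level before this adjustment is 18 ≥ 14, so +4): 18 + 4 = 22.
Level 22 exceeds the maximum of 16; capped at 16.
Final offense level: 16.
Criminal history: 2 prior points → Category I (0-7).
Level 16 falls in the 16 band.
Grid: Level 16 × Category I = 50-58 months.

50-58 months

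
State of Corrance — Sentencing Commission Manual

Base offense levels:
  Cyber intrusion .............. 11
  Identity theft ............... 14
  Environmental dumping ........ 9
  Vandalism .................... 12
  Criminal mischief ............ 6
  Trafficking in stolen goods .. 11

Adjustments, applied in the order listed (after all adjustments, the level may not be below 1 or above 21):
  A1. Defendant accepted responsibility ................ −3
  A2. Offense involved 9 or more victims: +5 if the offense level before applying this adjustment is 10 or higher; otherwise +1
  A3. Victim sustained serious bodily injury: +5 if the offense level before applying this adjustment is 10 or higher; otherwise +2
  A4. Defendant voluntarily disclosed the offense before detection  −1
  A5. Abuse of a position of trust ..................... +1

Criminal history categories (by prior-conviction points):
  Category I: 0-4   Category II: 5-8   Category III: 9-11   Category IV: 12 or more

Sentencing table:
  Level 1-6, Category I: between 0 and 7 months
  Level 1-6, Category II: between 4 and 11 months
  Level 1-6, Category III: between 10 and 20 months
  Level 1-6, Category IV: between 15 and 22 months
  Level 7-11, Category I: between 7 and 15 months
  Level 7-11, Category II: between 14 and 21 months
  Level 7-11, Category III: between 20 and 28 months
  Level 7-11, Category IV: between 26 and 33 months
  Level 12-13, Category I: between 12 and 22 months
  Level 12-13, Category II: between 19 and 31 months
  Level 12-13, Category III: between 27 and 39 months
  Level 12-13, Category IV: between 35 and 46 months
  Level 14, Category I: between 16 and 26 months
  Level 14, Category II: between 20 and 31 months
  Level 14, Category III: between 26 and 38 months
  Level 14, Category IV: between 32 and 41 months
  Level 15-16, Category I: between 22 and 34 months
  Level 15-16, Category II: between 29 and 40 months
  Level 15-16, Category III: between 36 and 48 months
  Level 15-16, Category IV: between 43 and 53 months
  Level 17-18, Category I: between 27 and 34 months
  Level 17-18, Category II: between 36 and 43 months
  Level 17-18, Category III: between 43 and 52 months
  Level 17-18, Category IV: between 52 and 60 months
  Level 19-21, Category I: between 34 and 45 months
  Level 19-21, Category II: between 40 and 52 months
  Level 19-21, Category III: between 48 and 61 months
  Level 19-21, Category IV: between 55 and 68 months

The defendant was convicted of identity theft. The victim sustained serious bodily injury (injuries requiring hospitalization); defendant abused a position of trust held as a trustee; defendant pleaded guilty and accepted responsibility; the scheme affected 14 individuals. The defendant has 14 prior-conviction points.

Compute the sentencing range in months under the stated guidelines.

Base offense level for identity theft: 14.
A1 applies: 14 − 3 = 11.
A2 applies (level before this adjustment is 11 ≥ 10, so +5): 11 + 5 = 16.
A3 applies (level before this adjustment is 16 ≥ 10, so +5): 16 + 5 = 21.
A4 does not apply.
A5 applies: 21 + 1 = 22.
Level 22 exceeds the maximum of 21; capped at 21.
Final offense level: 21.
Criminal history: 14 prior points → Category IV (12+).
Level 21 falls in the 19-21 band.
Grid: Level 19-21 × Category IV = 55-68 months.

55-68 months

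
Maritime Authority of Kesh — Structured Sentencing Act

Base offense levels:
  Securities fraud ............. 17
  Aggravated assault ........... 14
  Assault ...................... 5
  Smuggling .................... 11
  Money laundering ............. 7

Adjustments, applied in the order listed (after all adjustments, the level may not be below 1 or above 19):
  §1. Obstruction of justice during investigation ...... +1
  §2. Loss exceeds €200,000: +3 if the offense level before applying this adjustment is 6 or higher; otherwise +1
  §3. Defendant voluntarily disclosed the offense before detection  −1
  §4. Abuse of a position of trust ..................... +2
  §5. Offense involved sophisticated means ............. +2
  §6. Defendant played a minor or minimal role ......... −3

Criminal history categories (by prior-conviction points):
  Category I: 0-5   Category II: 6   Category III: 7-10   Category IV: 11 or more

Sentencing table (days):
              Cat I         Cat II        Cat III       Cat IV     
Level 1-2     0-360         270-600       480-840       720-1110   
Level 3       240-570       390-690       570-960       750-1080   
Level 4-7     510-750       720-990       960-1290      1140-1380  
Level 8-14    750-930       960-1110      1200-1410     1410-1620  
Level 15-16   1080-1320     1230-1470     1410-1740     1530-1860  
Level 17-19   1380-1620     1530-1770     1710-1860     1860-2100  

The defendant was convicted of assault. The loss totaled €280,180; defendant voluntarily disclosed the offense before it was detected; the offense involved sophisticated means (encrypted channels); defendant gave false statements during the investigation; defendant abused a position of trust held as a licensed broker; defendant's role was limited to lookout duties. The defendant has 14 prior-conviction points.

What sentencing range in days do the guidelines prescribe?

Base offense level for assault: 5.
§1 applies: 5 + 1 = 6.
§2 applies (level before this adjustment is 6 ≥ 6, so +3): 6 + 3 = 9.
§3 applies: 9 − 1 = 8.
§4 applies: 8 + 2 = 10.
§5 applies: 10 + 2 = 12.
§6 applies: 12 − 3 = 9.
Final offense level: 9.
Criminal history: 14 prior points → Category IV (11+).
Level 9 falls in the 8-14 band.
Grid: Level 8-14 × Category IV = 1410-1620 days.

1410-1620 days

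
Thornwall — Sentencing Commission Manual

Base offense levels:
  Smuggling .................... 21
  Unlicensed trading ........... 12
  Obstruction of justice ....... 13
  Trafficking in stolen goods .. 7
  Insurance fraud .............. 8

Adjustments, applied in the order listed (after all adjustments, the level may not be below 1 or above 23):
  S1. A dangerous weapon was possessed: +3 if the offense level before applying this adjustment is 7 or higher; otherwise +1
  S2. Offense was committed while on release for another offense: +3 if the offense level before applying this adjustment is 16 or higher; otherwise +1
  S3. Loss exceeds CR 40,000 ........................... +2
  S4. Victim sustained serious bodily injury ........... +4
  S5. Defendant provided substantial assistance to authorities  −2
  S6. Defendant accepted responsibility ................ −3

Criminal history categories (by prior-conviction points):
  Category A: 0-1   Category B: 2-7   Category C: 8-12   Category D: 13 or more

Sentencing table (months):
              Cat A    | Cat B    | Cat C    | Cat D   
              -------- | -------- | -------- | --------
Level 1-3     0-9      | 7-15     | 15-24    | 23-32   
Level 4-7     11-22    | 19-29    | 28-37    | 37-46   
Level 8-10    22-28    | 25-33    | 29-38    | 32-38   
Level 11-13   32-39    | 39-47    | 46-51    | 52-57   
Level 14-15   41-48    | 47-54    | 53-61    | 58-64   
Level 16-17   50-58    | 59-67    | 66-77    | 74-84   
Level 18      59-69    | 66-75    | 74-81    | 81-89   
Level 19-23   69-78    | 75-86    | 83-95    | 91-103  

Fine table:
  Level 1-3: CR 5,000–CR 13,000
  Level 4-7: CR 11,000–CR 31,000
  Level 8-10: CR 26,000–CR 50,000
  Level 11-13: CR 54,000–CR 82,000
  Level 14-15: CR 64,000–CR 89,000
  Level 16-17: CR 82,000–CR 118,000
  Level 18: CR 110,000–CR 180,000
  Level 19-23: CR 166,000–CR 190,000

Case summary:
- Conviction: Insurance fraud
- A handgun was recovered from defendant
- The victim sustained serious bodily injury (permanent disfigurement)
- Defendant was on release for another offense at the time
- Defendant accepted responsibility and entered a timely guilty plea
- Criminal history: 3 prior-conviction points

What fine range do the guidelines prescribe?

CR 54,000–CR 82,000

Base offense level for insurance fraud: 8.
S1 applies (level before this adjustment is 8 ≥ 7, so +3): 8 + 3 = 11.
S2 applies (level before this adjustment is 11 < 16, so +1): 11 + 1 = 12.
S4 applies: 12 + 4 = 16.
S6 applies: 16 − 3 = 13.
Final offense level: 13.
Level 13 falls in the 11-13 band.
Fine table: Level 11-13 → CR 54,000–CR 82,000.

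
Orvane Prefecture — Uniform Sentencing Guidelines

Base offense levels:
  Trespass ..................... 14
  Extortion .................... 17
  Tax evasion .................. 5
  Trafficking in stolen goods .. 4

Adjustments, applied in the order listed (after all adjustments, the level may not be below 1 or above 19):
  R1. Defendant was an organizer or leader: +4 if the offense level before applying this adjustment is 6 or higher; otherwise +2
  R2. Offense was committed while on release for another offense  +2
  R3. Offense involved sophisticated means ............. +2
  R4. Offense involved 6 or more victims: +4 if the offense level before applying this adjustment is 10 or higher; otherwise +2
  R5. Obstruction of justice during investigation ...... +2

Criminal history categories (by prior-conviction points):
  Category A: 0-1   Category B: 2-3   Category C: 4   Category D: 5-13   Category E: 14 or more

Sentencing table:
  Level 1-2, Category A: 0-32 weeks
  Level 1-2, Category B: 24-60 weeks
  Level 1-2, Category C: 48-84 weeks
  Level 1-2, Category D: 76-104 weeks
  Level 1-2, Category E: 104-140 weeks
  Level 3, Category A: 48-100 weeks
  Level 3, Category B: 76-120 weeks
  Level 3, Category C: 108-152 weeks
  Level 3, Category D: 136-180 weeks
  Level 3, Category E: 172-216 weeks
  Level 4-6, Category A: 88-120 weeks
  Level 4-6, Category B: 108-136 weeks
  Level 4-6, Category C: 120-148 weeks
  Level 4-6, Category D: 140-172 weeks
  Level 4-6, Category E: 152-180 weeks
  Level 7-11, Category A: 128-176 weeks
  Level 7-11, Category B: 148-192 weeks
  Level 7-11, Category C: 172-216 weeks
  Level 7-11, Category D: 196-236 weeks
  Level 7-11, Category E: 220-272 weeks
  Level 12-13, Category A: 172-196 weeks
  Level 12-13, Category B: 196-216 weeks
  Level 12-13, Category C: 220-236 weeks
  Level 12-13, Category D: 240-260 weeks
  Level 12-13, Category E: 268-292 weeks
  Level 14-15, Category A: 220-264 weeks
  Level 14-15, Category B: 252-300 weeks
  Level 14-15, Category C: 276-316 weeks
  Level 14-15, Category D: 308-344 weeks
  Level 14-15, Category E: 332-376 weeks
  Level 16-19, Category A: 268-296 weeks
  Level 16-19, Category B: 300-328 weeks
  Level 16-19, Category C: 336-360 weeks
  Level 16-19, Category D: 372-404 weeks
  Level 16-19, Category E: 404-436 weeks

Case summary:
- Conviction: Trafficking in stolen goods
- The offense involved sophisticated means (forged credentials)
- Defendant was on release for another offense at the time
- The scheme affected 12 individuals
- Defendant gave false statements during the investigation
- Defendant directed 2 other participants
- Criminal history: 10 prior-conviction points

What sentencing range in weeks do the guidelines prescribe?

Base offense level for trafficking in stolen goods: 4.
R1 applies (level before this adjustment is 4 < 6, so +2): 4 + 2 = 6.
R2 applies: 6 + 2 = 8.
R3 applies: 8 + 2 = 10.
R4 applies (level before this adjustment is 10 ≥ 10, so +4): 10 + 4 = 14.
R5 applies: 14 + 2 = 16.
Final offense level: 16.
Criminal history: 10 prior points → Category D (5-13).
Level 16 falls in the 16-19 band.
Grid: Level 16-19 × Category D = 372-404 weeks.

372-404 weeks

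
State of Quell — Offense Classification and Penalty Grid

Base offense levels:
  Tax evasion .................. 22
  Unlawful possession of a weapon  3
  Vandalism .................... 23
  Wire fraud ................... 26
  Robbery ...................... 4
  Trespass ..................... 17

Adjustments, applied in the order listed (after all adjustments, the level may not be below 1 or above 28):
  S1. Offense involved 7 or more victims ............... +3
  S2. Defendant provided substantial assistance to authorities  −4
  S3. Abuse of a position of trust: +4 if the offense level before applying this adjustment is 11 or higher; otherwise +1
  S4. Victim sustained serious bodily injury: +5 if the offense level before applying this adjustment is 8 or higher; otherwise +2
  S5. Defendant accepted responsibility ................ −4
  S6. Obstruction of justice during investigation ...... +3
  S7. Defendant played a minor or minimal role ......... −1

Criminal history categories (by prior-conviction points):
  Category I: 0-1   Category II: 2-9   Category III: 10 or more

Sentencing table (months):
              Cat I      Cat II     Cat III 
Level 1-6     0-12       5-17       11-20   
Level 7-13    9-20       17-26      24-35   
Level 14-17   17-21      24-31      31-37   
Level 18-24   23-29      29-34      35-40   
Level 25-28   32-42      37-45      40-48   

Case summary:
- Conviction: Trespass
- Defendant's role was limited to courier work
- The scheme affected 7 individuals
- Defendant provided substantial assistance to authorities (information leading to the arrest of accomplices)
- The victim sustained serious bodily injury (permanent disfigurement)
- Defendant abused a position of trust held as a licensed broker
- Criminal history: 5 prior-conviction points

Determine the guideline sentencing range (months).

Base offense level for trespass: 17.
S1 applies: 17 + 3 = 20.
S2 applies: 20 − 4 = 16.
S3 applies (level before this adjustment is 16 ≥ 11, so +4): 16 + 4 = 20.
S4 applies (level before this adjustment is 20 ≥ 8, so +5): 20 + 5 = 25.
S5 does not apply.
S7 applies: 25 − 1 = 24.
Final offense level: 24.
Criminal history: 5 prior points → Category II (2-9).
Level 24 falls in the 18-24 band.
Grid: Level 18-24 × Category II = 29-34 months.

29-34 months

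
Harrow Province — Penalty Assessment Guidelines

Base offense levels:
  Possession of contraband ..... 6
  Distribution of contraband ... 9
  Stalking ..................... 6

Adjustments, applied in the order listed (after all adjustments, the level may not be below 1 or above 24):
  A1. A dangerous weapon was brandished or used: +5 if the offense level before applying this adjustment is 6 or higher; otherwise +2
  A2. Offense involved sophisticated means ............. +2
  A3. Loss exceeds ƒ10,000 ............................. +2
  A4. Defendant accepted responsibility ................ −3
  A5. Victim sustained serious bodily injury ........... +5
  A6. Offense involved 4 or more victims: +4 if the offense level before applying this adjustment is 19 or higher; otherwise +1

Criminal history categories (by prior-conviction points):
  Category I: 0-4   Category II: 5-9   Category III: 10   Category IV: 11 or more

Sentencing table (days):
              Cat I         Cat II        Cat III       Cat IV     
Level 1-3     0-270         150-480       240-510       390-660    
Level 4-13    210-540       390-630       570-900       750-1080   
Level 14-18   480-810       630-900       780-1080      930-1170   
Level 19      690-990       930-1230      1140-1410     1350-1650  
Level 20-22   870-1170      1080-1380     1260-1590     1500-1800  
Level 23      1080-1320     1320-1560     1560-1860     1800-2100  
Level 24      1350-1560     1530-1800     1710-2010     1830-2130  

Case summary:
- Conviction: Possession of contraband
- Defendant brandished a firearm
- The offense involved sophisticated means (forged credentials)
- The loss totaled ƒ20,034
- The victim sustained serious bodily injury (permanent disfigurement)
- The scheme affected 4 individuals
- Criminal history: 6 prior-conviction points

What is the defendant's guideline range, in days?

1530-1800 days

Base offense level for possession of contraband: 6.
A1 applies (level before this adjustment is 6 ≥ 6, so +5): 6 + 5 = 11.
A2 applies: 11 + 2 = 13.
A3 applies: 13 + 2 = 15.
A5 applies: 15 + 5 = 20.
A6 applies (level before this adjustment is 20 ≥ 19, so +4): 20 + 4 = 24.
Final offense level: 24.
Criminal history: 6 prior points → Category II (5-9).
Level 24 falls in the 24 band.
Grid: Level 24 × Category II = 1530-1800 days.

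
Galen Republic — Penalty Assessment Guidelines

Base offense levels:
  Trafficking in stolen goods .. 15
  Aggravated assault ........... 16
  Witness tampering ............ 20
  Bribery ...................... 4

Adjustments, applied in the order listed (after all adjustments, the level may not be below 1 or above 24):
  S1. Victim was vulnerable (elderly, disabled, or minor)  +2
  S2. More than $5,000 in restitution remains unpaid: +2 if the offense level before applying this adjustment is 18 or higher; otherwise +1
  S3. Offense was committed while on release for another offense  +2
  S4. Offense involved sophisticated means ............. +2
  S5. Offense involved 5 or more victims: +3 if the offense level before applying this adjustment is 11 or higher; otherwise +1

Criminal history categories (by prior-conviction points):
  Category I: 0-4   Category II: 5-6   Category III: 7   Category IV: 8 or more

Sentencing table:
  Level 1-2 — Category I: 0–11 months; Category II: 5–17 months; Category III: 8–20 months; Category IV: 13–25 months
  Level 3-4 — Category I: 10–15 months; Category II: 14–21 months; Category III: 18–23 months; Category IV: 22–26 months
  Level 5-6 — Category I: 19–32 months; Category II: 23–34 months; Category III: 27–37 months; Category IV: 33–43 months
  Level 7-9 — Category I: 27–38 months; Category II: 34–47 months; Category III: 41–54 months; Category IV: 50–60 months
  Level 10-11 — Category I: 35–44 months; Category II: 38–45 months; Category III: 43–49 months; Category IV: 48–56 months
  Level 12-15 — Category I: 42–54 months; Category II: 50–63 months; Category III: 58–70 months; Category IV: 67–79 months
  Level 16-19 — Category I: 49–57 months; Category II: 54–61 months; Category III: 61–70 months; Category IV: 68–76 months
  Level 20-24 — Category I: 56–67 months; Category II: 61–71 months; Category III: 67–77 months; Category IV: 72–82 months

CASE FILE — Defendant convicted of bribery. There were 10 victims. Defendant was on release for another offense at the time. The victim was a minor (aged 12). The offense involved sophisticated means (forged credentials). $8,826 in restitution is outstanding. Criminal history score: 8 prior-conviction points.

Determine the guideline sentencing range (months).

67-79 months

Base offense level for bribery: 4.
S1 applies: 4 + 2 = 6.
S2 applies (level before this adjustment is 6 < 18, so +1): 6 + 1 = 7.
S3 applies: 7 + 2 = 9.
S4 applies: 9 + 2 = 11.
S5 applies (level before this adjustment is 11 ≥ 11, so +3): 11 + 3 = 14.
Final offense level: 14.
Criminal history: 8 prior points → Category IV (8+).
Level 14 falls in the 12-15 band.
Grid: Level 12-15 × Category IV = 67-79 months.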